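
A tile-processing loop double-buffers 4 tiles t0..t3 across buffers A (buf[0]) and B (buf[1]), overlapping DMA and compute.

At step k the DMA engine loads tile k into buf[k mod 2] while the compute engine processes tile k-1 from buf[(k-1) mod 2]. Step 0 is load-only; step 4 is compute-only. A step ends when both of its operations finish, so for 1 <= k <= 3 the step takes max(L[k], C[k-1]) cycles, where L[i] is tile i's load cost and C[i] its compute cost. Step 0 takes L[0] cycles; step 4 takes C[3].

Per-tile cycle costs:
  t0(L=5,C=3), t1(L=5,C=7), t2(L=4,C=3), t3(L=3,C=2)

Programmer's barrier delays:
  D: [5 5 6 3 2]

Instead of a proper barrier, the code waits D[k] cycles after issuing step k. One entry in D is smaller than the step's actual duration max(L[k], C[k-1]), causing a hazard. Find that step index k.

[0] required=L[0]=5=5 vs D=5 ok
[1] required=max(L[1]=5,C[0]=3)=5 vs D=5 ok
[2] required=max(L[2]=4,C[1]=7)=7 vs D=6 SHORT
[3] required=max(L[3]=3,C[2]=3)=3 vs D=3 ok
[4] required=C[3]=2=2 vs D=2 ok

hazard at step 2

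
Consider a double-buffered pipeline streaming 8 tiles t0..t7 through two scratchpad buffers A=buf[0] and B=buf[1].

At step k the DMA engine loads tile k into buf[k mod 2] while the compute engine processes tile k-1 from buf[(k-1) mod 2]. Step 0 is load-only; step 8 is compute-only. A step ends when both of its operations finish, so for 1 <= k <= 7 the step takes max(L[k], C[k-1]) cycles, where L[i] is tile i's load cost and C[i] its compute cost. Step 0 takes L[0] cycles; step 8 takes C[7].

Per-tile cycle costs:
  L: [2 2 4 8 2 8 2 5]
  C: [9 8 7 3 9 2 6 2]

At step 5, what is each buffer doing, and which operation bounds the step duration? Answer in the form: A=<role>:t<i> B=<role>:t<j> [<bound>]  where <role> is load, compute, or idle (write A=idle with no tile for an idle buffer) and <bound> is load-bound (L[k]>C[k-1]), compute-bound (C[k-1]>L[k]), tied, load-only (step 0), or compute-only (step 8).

step 0: L[0]=2 → dur=2, Σ=2 | A=load:t0 B=idle [load-only]
step 1: L[1]=2 C[0]=9 → dur=9, Σ=11 | A=compute:t0 B=load:t1 [compute-bound]
step 2: L[2]=4 C[1]=8 → dur=8, Σ=19 | A=load:t2 B=compute:t1 [compute-bound]
step 3: L[3]=8 C[2]=7 → dur=8, Σ=27 | A=compute:t2 B=load:t3 [load-bound]
step 4: L[4]=2 C[3]=3 → dur=3, Σ=30 | A=load:t4 B=compute:t3 [compute-bound]
step 5: L[5]=8 C[4]=9 → dur=9, Σ=39 | A=compute:t4 B=load:t5 [compute-bound]
step 6: L[6]=2 C[5]=2 → dur=2, Σ=41 | A=load:t6 B=compute:t5 [tied]
step 7: L[7]=5 C[6]=6 → dur=6, Σ=47 | A=compute:t6 B=load:t7 [compute-bound]
step 8: C[7]=2 → dur=2, Σ=49 | A=idle B=compute:t7 [compute-only]

step 5: A=compute:t4 B=load:t5 [compute-bound]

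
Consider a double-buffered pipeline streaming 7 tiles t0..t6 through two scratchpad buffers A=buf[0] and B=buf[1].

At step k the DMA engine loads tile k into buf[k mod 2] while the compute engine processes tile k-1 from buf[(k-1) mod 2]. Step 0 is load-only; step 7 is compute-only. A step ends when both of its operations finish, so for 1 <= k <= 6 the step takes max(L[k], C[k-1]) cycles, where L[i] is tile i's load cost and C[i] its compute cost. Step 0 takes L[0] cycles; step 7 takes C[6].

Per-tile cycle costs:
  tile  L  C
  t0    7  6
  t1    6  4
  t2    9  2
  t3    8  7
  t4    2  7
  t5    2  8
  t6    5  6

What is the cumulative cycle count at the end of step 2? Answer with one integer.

end_cycle[2] = 22

k=0 load=t0/7c comp=- wait=7 total=7
k=1 load=t1/6c comp=t0/6c wait=6 total=13
k=2 load=t2/9c comp=t1/4c wait=9 total=22
k=3 load=t3/8c comp=t2/2c wait=8 total=30
k=4 load=t4/2c comp=t3/7c wait=7 total=37
k=5 load=t5/2c comp=t4/7c wait=7 total=44
k=6 load=t6/5c comp=t5/8c wait=8 total=52
k=7 load=- comp=t6/6c wait=6 total=58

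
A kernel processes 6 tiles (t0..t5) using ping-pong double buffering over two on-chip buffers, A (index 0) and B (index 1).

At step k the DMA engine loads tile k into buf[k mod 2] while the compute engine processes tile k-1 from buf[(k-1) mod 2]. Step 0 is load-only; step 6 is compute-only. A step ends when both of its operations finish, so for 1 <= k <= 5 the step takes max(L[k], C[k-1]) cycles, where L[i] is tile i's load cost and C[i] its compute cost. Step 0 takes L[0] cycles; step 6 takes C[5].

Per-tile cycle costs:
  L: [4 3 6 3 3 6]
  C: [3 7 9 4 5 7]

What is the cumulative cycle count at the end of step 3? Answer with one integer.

[0] DMA t0→A (4c) ∥ CU idle ⇒ 4c, clock 4
[1] DMA t1→B (3c) ∥ CU A:t0 (3c) ⇒ 3c, clock 7
[2] DMA t2→A (6c) ∥ CU B:t1 (7c) ⇒ 7c, clock 14
[3] DMA t3→B (3c) ∥ CU A:t2 (9c) ⇒ 9c, clock 23
[4] DMA t4→A (3c) ∥ CU B:t3 (4c) ⇒ 4c, clock 27
[5] DMA t5→B (6c) ∥ CU A:t4 (5c) ⇒ 6c, clock 33
[6] DMA idle ∥ CU B:t5 (7c) ⇒ 7c, clock 40

end_cycle[3] = 23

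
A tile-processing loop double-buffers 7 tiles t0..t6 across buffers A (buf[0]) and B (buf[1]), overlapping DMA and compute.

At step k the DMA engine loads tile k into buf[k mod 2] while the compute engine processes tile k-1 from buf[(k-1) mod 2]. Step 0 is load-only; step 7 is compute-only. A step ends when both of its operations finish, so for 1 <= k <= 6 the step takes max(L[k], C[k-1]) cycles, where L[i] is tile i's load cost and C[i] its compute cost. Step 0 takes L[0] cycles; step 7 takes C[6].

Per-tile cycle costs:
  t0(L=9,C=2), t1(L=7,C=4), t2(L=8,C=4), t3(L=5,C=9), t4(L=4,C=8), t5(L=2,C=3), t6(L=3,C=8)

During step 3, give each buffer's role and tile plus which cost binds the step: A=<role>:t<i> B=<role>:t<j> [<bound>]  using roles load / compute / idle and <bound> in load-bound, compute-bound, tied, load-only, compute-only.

step 3: A=compute:t2 B=load:t3 [load-bound]

  0. 9=9c; end=9; A:t0 B:-
  1. max(7,2)=7c; end=16; A:t0 B:t1
  2. max(8,4)=8c; end=24; A:t2 B:t1
  3. max(5,4)=5c; end=29; A:t2 B:t3
  4. max(4,9)=9c; end=38; A:t4 B:t3
  5. max(2,8)=8c; end=46; A:t4 B:t5
  6. max(3,3)=3c; end=49; A:t6 B:t5
  7. 8=8c; end=57; A:t6 B:t5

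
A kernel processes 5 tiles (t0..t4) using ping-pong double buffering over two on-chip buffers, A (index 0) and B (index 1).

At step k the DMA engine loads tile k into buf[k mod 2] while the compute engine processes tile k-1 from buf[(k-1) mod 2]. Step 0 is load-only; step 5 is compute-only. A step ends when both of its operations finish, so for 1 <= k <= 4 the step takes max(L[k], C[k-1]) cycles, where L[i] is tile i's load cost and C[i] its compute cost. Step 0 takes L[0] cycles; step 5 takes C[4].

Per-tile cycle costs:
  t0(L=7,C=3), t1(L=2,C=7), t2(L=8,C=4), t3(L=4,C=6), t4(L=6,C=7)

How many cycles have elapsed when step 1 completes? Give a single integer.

end_cycle[1] = 10

  0. 7=7c; end=7; A:t0 B:-
  1. max(2,3)=3c; end=10; A:t0 B:t1
  2. max(8,7)=8c; end=18; A:t2 B:t1
  3. max(4,4)=4c; end=22; A:t2 B:t3
  4. max(6,6)=6c; end=28; A:t4 B:t3
  5. 7=7c; end=35; A:t4 B:t3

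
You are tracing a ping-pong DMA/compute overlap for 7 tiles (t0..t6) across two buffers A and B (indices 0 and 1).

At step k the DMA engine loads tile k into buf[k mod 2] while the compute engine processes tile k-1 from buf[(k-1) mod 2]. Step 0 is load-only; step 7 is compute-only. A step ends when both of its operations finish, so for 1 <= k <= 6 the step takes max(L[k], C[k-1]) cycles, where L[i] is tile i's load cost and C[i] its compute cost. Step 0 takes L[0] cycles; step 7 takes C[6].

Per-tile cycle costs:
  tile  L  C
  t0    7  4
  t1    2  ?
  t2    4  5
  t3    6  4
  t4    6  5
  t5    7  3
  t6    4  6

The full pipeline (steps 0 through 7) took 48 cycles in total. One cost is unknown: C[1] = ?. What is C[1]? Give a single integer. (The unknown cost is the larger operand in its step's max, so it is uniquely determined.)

step 0 | dur = L[0]=7 = 7
step 1 | dur = max(L[1]=2, C[0]=4) = 4
step 2 | dur = max(L[2]=4, C[1]=?) = C[1]  (unknown; binding)
step 3 | dur = max(L[3]=6, C[2]=5) = 6
step 4 | dur = max(L[4]=6, C[3]=4) = 6
step 5 | dur = max(L[5]=7, C[4]=5) = 7
step 6 | dur = max(L[6]=4, C[5]=3) = 4
step 7 | dur = C[6]=6 = 6
sum of known step durations = 40
dur[2] = total - known = 48 - 40 = 8
C[1] is the binding max in step 2, so C[1] = dur[2] = 8

C[1] = 8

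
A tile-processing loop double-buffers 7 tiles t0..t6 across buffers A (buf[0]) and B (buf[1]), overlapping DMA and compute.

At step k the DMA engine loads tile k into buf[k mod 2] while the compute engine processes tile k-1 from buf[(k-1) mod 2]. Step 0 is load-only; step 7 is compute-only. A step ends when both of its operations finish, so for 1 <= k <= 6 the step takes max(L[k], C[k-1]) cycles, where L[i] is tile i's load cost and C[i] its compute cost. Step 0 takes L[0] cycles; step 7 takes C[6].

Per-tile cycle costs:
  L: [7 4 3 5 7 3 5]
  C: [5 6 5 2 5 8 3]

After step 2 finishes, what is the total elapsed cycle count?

end_cycle[2] = 18

k=0 load=t0/7c comp=- wait=7 total=7
k=1 load=t1/4c comp=t0/5c wait=5 total=12
k=2 load=t2/3c comp=t1/6c wait=6 total=18
k=3 load=t3/5c comp=t2/5c wait=5 total=23
k=4 load=t4/7c comp=t3/2c wait=7 total=30
k=5 load=t5/3c comp=t4/5c wait=5 total=35
k=6 load=t6/5c comp=t5/8c wait=8 total=43
k=7 load=- comp=t6/3c wait=3 total=46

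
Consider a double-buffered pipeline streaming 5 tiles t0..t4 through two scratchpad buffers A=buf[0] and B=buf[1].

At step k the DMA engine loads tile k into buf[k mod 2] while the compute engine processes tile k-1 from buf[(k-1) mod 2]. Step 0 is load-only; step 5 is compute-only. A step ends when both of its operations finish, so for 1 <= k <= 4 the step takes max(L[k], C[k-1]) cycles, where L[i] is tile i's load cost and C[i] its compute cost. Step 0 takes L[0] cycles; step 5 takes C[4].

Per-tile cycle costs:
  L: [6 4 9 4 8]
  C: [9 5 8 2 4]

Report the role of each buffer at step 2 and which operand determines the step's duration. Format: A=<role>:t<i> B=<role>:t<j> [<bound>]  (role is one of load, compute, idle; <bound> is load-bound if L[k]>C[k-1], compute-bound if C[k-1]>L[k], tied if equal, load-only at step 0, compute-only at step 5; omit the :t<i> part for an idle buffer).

[0] DMA t0→A (6c) ∥ CU idle ⇒ 6c, clock 6
[1] DMA t1→B (4c) ∥ CU A:t0 (9c) ⇒ 9c, clock 15
[2] DMA t2→A (9c) ∥ CU B:t1 (5c) ⇒ 9c, clock 24
[3] DMA t3→B (4c) ∥ CU A:t2 (8c) ⇒ 8c, clock 32
[4] DMA t4→A (8c) ∥ CU B:t3 (2c) ⇒ 8c, clock 40
[5] DMA idle ∥ CU A:t4 (4c) ⇒ 4c, clock 44

step 2: A=load:t2 B=compute:t1 [load-bound]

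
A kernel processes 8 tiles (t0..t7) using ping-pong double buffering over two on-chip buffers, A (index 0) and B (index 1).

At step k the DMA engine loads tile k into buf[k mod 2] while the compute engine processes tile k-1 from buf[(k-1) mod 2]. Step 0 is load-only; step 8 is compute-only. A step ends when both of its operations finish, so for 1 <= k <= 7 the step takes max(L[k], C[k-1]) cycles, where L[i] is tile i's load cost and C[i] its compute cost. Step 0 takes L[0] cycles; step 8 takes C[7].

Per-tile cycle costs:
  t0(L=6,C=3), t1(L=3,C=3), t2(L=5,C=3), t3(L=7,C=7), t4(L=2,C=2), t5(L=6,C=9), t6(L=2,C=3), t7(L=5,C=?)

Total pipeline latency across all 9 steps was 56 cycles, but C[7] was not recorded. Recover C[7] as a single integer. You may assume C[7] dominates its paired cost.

step 0 = dur = L[0]=6 = 6
step 1 = dur = max(L[1]=3, C[0]=3) = 3
step 2 = dur = max(L[2]=5, C[1]=3) = 5
step 3 = dur = max(L[3]=7, C[2]=3) = 7
step 4 = dur = max(L[4]=2, C[3]=7) = 7
step 5 = dur = max(L[5]=6, C[4]=2) = 6
step 6 = dur = max(L[6]=2, C[5]=9) = 9
step 7 = dur = max(L[7]=5, C[6]=3) = 5
step 8 = dur = C[7]=? = C[7]  (unknown; binding)
sum of known step durations = 48
dur[8] = total - known = 56 - 48 = 8
C[7] is the binding max in step 8, so C[7] = dur[8] = 8

C[7] = 8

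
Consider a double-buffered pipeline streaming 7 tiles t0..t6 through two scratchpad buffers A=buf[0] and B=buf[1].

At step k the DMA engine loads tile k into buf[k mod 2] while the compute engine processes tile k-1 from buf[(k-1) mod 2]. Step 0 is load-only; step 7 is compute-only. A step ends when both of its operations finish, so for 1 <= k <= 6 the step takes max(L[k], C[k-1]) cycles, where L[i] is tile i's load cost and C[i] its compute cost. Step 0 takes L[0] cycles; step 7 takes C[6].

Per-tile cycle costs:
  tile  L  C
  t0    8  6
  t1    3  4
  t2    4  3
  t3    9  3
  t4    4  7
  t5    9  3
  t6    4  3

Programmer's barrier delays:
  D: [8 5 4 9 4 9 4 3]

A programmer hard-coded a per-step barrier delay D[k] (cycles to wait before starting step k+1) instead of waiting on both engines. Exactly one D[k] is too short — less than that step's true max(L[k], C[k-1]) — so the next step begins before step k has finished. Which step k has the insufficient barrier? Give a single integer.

k=0 barrier L[0]=8→8c, D[0]=8 ok
k=1 barrier max(L[1]=3,C[0]=6)→6c, D[1]=5 SHORT
k=2 barrier max(L[2]=4,C[1]=4)→4c, D[2]=4 ok
k=3 barrier max(L[3]=9,C[2]=3)→9c, D[3]=9 ok
k=4 barrier max(L[4]=4,C[3]=3)→4c, D[4]=4 ok
k=5 barrier max(L[5]=9,C[4]=7)→9c, D[5]=9 ok
k=6 barrier max(L[6]=4,C[5]=3)→4c, D[6]=4 ok
k=7 barrier C[6]=3→3c, D[7]=3 ok

hazard at step 1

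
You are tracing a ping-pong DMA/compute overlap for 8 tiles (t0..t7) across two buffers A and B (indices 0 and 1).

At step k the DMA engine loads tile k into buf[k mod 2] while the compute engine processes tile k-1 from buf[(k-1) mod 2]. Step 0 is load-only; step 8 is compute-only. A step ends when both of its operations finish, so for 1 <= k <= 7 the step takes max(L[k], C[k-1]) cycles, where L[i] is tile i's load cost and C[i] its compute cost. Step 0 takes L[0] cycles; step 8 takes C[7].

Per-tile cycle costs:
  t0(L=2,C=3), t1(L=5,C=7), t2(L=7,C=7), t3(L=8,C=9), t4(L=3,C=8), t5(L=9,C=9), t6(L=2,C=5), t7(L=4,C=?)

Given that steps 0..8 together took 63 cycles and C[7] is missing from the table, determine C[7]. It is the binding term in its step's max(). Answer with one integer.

C[7] = 9

step 0 | dur = L[0]=2 = 2
step 1 | dur = max(L[1]=5, C[0]=3) = 5
step 2 | dur = max(L[2]=7, C[1]=7) = 7
step 3 | dur = max(L[3]=8, C[2]=7) = 8
step 4 | dur = max(L[4]=3, C[3]=9) = 9
step 5 | dur = max(L[5]=9, C[4]=8) = 9
step 6 | dur = max(L[6]=2, C[5]=9) = 9
step 7 | dur = max(L[7]=4, C[6]=5) = 5
step 8 | dur = C[7]=? = C[7]  (unknown; binding)
sum of known step durations = 54
dur[8] = total - known = 63 - 54 = 9
C[7] is the binding max in step 8, so C[7] = dur[8] = 9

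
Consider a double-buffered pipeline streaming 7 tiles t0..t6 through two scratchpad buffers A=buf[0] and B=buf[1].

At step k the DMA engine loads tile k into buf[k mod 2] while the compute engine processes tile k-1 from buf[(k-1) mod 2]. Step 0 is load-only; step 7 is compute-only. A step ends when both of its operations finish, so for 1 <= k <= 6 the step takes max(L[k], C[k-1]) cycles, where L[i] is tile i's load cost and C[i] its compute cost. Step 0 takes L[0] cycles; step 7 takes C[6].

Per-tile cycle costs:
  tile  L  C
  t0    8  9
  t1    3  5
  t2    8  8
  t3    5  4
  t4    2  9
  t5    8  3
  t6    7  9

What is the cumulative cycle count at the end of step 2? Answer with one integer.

end_cycle[2] = 25

[0] DMA t0→A (8c) ∥ CU idle ⇒ 8c, clock 8
[1] DMA t1→B (3c) ∥ CU A:t0 (9c) ⇒ 9c, clock 17
[2] DMA t2→A (8c) ∥ CU B:t1 (5c) ⇒ 8c, clock 25
[3] DMA t3→B (5c) ∥ CU A:t2 (8c) ⇒ 8c, clock 33
[4] DMA t4→A (2c) ∥ CU B:t3 (4c) ⇒ 4c, clock 37
[5] DMA t5→B (8c) ∥ CU A:t4 (9c) ⇒ 9c, clock 46
[6] DMA t6→A (7c) ∥ CU B:t5 (3c) ⇒ 7c, clock 53
[7] DMA idle ∥ CU A:t6 (9c) ⇒ 9c, clock 62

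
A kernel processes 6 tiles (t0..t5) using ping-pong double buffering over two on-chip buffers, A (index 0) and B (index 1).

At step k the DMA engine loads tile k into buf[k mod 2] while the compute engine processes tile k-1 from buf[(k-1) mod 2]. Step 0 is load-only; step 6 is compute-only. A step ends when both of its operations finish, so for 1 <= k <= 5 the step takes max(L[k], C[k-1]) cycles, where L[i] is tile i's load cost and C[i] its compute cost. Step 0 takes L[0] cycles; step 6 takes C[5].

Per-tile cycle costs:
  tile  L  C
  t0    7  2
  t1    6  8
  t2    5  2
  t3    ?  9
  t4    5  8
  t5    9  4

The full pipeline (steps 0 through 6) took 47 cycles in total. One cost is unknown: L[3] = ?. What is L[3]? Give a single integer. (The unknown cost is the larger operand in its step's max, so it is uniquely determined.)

step 0: dur = L[0]=7 = 7
step 1: dur = max(L[1]=6, C[0]=2) = 6
step 2: dur = max(L[2]=5, C[1]=8) = 8
step 3: dur = max(L[3]=?, C[2]=2) = L[3]  (unknown; binding)
step 4: dur = max(L[4]=5, C[3]=9) = 9
step 5: dur = max(L[5]=9, C[4]=8) = 9
step 6: dur = C[5]=4 = 4
sum of known step durations = 43
dur[3] = total - known = 47 - 43 = 4
L[3] is the binding max in step 3, so L[3] = dur[3] = 4

L[3] = 4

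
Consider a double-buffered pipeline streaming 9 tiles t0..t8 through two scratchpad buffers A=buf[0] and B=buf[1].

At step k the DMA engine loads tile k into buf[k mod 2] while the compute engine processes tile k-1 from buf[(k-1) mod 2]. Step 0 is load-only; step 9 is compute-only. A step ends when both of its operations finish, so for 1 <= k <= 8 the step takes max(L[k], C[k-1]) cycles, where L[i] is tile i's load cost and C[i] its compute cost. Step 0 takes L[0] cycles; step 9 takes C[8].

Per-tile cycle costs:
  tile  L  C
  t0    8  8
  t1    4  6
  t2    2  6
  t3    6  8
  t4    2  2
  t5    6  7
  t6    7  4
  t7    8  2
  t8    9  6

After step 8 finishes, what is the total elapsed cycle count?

step 0: L[0]=8 → dur=8, Σ=8 | A=load:t0 B=idle [load-only]
step 1: L[1]=4 C[0]=8 → dur=8, Σ=16 | A=compute:t0 B=load:t1 [compute-bound]
step 2: L[2]=2 C[1]=6 → dur=6, Σ=22 | A=load:t2 B=compute:t1 [compute-bound]
step 3: L[3]=6 C[2]=6 → dur=6, Σ=28 | A=compute:t2 B=load:t3 [tied]
step 4: L[4]=2 C[3]=8 → dur=8, Σ=36 | A=load:t4 B=compute:t3 [compute-bound]
step 5: L[5]=6 C[4]=2 → dur=6, Σ=42 | A=compute:t4 B=load:t5 [load-bound]
step 6: L[6]=7 C[5]=7 → dur=7, Σ=49 | A=load:t6 B=compute:t5 [tied]
step 7: L[7]=8 C[6]=4 → dur=8, Σ=57 | A=compute:t6 B=load:t7 [load-bound]
step 8: L[8]=9 C[7]=2 → dur=9, Σ=66 | A=load:t8 B=compute:t7 [load-bound]
step 9: C[8]=6 → dur=6, Σ=72 | A=compute:t8 B=idle [compute-only]

end_cycle[8] = 66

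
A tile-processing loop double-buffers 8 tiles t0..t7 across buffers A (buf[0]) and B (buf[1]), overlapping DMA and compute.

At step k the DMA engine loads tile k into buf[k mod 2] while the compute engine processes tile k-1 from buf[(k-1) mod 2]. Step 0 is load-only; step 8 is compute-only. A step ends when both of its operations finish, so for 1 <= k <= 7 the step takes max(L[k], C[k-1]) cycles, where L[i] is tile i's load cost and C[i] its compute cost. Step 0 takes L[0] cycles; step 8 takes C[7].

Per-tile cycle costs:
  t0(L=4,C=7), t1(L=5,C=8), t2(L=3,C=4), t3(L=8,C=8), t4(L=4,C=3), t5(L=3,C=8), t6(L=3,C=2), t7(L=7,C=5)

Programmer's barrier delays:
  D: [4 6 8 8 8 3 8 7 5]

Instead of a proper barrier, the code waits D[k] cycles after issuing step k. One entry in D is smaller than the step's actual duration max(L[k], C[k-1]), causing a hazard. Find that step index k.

k=0 barrier L[0]=4→4c, D[0]=4 ok
k=1 barrier max(L[1]=5,C[0]=7)→7c, D[1]=6 SHORT
k=2 barrier max(L[2]=3,C[1]=8)→8c, D[2]=8 ok
k=3 barrier max(L[3]=8,C[2]=4)→8c, D[3]=8 ok
k=4 barrier max(L[4]=4,C[3]=8)→8c, D[4]=8 ok
k=5 barrier max(L[5]=3,C[4]=3)→3c, D[5]=3 ok
k=6 barrier max(L[6]=3,C[5]=8)→8c, D[6]=8 ok
k=7 barrier max(L[7]=7,C[6]=2)→7c, D[7]=7 ok
k=8 barrier C[7]=5→5c, D[8]=5 ok

hazard at step 1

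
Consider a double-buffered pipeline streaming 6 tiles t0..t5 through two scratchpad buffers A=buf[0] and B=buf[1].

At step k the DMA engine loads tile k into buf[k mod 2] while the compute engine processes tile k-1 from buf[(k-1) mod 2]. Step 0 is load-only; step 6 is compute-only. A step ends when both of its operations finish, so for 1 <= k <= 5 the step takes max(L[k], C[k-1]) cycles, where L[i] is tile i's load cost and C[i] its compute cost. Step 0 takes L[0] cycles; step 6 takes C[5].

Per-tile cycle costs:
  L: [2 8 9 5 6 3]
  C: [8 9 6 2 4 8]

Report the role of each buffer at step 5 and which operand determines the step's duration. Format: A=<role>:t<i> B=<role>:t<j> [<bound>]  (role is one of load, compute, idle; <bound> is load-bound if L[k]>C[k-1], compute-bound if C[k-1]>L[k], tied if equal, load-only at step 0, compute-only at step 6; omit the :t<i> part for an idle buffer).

[0] DMA t0→A (2c) ∥ CU idle ⇒ 2c, clock 2
[1] DMA t1→B (8c) ∥ CU A:t0 (8c) ⇒ 8c, clock 10
[2] DMA t2→A (9c) ∥ CU B:t1 (9c) ⇒ 9c, clock 19
[3] DMA t3→B (5c) ∥ CU A:t2 (6c) ⇒ 6c, clock 25
[4] DMA t4→A (6c) ∥ CU B:t3 (2c) ⇒ 6c, clock 31
[5] DMA t5→B (3c) ∥ CU A:t4 (4c) ⇒ 4c, clock 35
[6] DMA idle ∥ CU B:t5 (8c) ⇒ 8c, clock 43

step 5: A=compute:t4 B=load:t5 [compute-bound]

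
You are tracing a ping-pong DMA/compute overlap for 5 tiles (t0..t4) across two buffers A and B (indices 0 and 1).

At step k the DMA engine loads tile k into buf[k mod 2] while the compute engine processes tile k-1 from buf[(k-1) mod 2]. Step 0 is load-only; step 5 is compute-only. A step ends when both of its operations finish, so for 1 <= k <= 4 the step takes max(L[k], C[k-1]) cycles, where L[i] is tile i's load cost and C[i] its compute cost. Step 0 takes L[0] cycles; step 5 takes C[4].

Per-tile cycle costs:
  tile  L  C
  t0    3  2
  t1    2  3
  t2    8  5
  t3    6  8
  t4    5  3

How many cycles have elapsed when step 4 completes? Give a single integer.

end_cycle[4] = 27

[0] DMA t0→A (3c) ∥ CU idle ⇒ 3c, clock 3
[1] DMA t1→B (2c) ∥ CU A:t0 (2c) ⇒ 2c, clock 5
[2] DMA t2→A (8c) ∥ CU B:t1 (3c) ⇒ 8c, clock 13
[3] DMA t3→B (6c) ∥ CU A:t2 (5c) ⇒ 6c, clock 19
[4] DMA t4→A (5c) ∥ CU B:t3 (8c) ⇒ 8c, clock 27
[5] DMA idle ∥ CU A:t4 (3c) ⇒ 3c, clock 30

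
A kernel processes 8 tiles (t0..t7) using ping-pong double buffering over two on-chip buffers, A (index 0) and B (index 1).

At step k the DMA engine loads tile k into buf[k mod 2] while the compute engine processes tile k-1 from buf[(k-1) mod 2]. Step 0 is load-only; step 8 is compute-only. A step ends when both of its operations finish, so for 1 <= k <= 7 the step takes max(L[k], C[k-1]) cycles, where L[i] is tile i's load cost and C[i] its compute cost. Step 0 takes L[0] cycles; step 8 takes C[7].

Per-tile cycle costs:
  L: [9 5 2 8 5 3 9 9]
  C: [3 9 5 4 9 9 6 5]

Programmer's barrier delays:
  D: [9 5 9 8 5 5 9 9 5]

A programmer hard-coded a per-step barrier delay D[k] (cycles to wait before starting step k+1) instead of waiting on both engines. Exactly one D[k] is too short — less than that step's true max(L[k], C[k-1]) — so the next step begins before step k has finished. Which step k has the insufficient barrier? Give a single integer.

hazard at step 5

[0] required=L[0]=9=9 vs D=9 ok
[1] required=max(L[1]=5,C[0]=3)=5 vs D=5 ok
[2] required=max(L[2]=2,C[1]=9)=9 vs D=9 ok
[3] required=max(L[3]=8,C[2]=5)=8 vs D=8 ok
[4] required=max(L[4]=5,C[3]=4)=5 vs D=5 ok
[5] required=max(L[5]=3,C[4]=9)=9 vs D=5 SHORT
[6] required=max(L[6]=9,C[5]=9)=9 vs D=9 ok
[7] required=max(L[7]=9,C[6]=6)=9 vs D=9 ok
[8] required=C[7]=5=5 vs D=5 ok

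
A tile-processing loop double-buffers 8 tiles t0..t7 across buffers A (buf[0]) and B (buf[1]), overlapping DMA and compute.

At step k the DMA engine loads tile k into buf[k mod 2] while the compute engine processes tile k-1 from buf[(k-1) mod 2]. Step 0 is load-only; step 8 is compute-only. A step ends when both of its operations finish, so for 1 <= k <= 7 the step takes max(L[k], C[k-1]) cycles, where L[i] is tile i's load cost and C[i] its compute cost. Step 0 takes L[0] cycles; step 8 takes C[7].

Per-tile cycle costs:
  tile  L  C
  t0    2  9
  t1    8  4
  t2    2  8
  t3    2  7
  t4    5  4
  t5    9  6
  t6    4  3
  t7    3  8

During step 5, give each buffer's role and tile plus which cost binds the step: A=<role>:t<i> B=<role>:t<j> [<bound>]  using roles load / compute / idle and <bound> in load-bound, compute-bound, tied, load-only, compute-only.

  0. 2=2c; end=2; A:t0 B:-
  1. max(8,9)=9c; end=11; A:t0 B:t1
  2. max(2,4)=4c; end=15; A:t2 B:t1
  3. max(2,8)=8c; end=23; A:t2 B:t3
  4. max(5,7)=7c; end=30; A:t4 B:t3
  5. max(9,4)=9c; end=39; A:t4 B:t5
  6. max(4,6)=6c; end=45; A:t6 B:t5
  7. max(3,3)=3c; end=48; A:t6 B:t7
  8. 8=8c; end=56; A:t6 B:t7

step 5: A=compute:t4 B=load:t5 [load-bound]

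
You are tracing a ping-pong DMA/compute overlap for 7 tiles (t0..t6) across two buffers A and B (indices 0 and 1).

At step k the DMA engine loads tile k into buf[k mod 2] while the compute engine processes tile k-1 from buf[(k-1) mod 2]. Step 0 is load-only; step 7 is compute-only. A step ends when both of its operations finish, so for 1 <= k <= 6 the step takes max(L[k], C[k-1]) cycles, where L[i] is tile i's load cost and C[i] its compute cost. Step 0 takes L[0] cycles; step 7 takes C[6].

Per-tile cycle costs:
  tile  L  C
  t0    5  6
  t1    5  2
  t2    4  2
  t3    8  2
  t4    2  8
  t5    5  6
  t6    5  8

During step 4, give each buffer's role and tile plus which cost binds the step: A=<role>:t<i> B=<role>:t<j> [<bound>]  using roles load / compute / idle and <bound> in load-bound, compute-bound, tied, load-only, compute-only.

step 4: A=load:t4 B=compute:t3 [tied]

k=0 load=t0/5c comp=- wait=5 total=5
k=1 load=t1/5c comp=t0/6c wait=6 total=11
k=2 load=t2/4c comp=t1/2c wait=4 total=15
k=3 load=t3/8c comp=t2/2c wait=8 total=23
k=4 load=t4/2c comp=t3/2c wait=2 total=25
k=5 load=t5/5c comp=t4/8c wait=8 total=33
k=6 load=t6/5c comp=t5/6c wait=6 total=39
k=7 load=- comp=t6/8c wait=8 total=47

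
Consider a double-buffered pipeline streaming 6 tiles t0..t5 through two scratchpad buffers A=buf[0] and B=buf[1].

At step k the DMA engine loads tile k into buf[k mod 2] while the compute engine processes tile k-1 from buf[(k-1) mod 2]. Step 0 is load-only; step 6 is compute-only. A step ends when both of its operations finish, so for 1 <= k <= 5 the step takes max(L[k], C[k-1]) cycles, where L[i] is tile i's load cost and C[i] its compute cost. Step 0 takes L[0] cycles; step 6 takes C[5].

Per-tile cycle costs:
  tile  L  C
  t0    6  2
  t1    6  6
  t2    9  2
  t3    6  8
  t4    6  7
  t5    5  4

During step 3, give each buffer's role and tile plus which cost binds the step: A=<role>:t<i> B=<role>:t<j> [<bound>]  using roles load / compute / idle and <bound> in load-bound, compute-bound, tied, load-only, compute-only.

step 3: A=compute:t2 B=load:t3 [load-bound]

k=0 load=t0/6c comp=- wait=6 total=6
k=1 load=t1/6c comp=t0/2c wait=6 total=12
k=2 load=t2/9c comp=t1/6c wait=9 total=21
k=3 load=t3/6c comp=t2/2c wait=6 total=27
k=4 load=t4/6c comp=t3/8c wait=8 total=35
k=5 load=t5/5c comp=t4/7c wait=7 total=42
k=6 load=- comp=t5/4c wait=4 total=46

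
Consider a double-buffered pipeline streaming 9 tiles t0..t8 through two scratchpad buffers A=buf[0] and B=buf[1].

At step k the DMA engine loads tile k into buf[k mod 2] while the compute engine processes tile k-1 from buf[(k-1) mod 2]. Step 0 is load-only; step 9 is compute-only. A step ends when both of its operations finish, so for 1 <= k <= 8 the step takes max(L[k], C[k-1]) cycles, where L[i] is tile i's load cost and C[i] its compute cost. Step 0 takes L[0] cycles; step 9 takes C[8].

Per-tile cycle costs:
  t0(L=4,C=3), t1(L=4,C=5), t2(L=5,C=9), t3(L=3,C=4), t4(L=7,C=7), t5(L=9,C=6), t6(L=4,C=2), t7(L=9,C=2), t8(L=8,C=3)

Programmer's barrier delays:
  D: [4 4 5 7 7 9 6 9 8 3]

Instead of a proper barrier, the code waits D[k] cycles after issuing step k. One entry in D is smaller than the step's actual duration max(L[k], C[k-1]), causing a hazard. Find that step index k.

hazard at step 3

[0] required=L[0]=4=4 vs D=4 ok
[1] required=max(L[1]=4,C[0]=3)=4 vs D=4 ok
[2] required=max(L[2]=5,C[1]=5)=5 vs D=5 ok
[3] required=max(L[3]=3,C[2]=9)=9 vs D=7 SHORT
[4] required=max(L[4]=7,C[3]=4)=7 vs D=7 ok
[5] required=max(L[5]=9,C[4]=7)=9 vs D=9 ok
[6] required=max(L[6]=4,C[5]=6)=6 vs D=6 ok
[7] required=max(L[7]=9,C[6]=2)=9 vs D=9 ok
[8] required=max(L[8]=8,C[7]=2)=8 vs D=8 ok
[9] required=C[8]=3=3 vs D=3 ok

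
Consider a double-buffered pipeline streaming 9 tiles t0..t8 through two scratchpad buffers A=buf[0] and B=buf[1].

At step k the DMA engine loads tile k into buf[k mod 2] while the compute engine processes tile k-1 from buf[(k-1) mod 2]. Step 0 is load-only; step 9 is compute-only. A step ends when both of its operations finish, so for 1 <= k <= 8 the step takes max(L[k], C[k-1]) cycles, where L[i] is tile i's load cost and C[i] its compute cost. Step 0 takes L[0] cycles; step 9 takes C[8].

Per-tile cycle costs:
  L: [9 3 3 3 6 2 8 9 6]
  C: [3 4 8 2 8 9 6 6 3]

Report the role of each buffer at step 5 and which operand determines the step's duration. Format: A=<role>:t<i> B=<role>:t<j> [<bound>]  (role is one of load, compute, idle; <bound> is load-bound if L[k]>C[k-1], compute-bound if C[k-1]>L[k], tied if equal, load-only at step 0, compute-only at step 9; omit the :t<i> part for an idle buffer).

step 5: A=compute:t4 B=load:t5 [compute-bound]

step 0: L[0]=9 → dur=9, Σ=9 | A=load:t0 B=idle [load-only]
step 1: L[1]=3 C[0]=3 → dur=3, Σ=12 | A=compute:t0 B=load:t1 [tied]
step 2: L[2]=3 C[1]=4 → dur=4, Σ=16 | A=load:t2 B=compute:t1 [compute-bound]
step 3: L[3]=3 C[2]=8 → dur=8, Σ=24 | A=compute:t2 B=load:t3 [compute-bound]
step 4: L[4]=6 C[3]=2 → dur=6, Σ=30 | A=load:t4 B=compute:t3 [load-bound]
step 5: L[5]=2 C[4]=8 → dur=8, Σ=38 | A=compute:t4 B=load:t5 [compute-bound]
step 6: L[6]=8 C[5]=9 → dur=9, Σ=47 | A=load:t6 B=compute:t5 [compute-bound]
step 7: L[7]=9 C[6]=6 → dur=9, Σ=56 | A=compute:t6 B=load:t7 [load-bound]
step 8: L[8]=6 C[7]=6 → dur=6, Σ=62 | A=load:t8 B=compute:t7 [tied]
step 9: C[8]=3 → dur=3, Σ=65 | A=compute:t8 B=idle [compute-only]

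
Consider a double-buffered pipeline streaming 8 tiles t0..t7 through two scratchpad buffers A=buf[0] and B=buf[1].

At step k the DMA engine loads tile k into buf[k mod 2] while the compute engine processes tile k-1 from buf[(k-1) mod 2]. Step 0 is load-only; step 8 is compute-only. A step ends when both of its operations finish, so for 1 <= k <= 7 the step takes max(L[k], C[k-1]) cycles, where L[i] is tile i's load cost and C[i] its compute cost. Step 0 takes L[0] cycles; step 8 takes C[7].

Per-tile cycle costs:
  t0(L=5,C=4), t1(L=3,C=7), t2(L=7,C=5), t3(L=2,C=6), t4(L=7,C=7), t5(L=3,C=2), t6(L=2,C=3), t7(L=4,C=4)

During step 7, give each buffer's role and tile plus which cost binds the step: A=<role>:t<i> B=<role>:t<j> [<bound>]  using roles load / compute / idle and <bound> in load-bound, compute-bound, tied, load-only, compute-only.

step 0: L[0]=5 → dur=5, Σ=5 | A=load:t0 B=idle [load-only]
step 1: L[1]=3 C[0]=4 → dur=4, Σ=9 | A=compute:t0 B=load:t1 [compute-bound]
step 2: L[2]=7 C[1]=7 → dur=7, Σ=16 | A=load:t2 B=compute:t1 [tied]
step 3: L[3]=2 C[2]=5 → dur=5, Σ=21 | A=compute:t2 B=load:t3 [compute-bound]
step 4: L[4]=7 C[3]=6 → dur=7, Σ=28 | A=load:t4 B=compute:t3 [load-bound]
step 5: L[5]=3 C[4]=7 → dur=7, Σ=35 | A=compute:t4 B=load:t5 [compute-bound]
step 6: L[6]=2 C[5]=2 → dur=2, Σ=37 | A=load:t6 B=compute:t5 [tied]
step 7: L[7]=4 C[6]=3 → dur=4, Σ=41 | A=compute:t6 B=load:t7 [load-bound]
step 8: C[7]=4 → dur=4, Σ=45 | A=idle B=compute:t7 [compute-only]

step 7: A=compute:t6 B=load:t7 [load-bound]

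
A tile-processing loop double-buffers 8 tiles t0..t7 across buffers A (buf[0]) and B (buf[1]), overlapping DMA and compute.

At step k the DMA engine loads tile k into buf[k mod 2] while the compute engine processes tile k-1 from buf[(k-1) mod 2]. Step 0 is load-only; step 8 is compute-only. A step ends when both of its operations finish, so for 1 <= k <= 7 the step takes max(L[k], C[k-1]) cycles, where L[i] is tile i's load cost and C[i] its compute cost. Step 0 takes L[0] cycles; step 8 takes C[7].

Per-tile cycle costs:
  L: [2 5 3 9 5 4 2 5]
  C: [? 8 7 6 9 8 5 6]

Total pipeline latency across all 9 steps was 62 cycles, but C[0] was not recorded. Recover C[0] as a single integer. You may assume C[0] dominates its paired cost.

step 0 | dur = L[0]=2 = 2
step 1 | dur = max(L[1]=5, C[0]=?) = C[0]  (unknown; binding)
step 2 | dur = max(L[2]=3, C[1]=8) = 8
step 3 | dur = max(L[3]=9, C[2]=7) = 9
step 4 | dur = max(L[4]=5, C[3]=6) = 6
step 5 | dur = max(L[5]=4, C[4]=9) = 9
step 6 | dur = max(L[6]=2, C[5]=8) = 8
step 7 | dur = max(L[7]=5, C[6]=5) = 5
step 8 | dur = C[7]=6 = 6
sum of known step durations = 53
dur[1] = total - known = 62 - 53 = 9
C[0] is the binding max in step 1, so C[0] = dur[1] = 9

C[0] = 9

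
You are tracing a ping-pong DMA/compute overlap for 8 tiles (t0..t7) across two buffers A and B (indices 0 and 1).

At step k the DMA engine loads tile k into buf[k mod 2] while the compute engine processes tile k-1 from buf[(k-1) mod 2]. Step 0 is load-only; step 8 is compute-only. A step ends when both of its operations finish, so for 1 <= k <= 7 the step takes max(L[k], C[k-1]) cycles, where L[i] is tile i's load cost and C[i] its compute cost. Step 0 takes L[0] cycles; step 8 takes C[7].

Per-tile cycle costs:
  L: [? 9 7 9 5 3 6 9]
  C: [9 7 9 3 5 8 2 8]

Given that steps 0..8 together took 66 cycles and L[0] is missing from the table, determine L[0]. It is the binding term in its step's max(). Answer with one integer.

step 0 | dur = L[0]=? = L[0]  (unknown; binding)
step 1 | dur = max(L[1]=9, C[0]=9) = 9
step 2 | dur = max(L[2]=7, C[1]=7) = 7
step 3 | dur = max(L[3]=9, C[2]=9) = 9
step 4 | dur = max(L[4]=5, C[3]=3) = 5
step 5 | dur = max(L[5]=3, C[4]=5) = 5
step 6 | dur = max(L[6]=6, C[5]=8) = 8
step 7 | dur = max(L[7]=9, C[6]=2) = 9
step 8 | dur = C[7]=8 = 8
sum of known step durations = 60
dur[0] = total - known = 66 - 60 = 6
L[0] is the binding max in step 0, so L[0] = dur[0] = 6

L[0] = 6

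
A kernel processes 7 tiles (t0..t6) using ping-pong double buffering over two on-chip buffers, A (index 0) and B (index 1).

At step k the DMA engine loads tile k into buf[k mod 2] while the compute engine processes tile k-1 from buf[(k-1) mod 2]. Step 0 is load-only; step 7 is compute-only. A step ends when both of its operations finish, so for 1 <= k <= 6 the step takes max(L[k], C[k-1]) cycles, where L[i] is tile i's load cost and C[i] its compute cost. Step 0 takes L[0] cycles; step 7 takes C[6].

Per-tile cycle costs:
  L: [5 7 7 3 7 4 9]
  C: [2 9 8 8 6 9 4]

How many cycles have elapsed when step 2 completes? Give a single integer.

end_cycle[2] = 21

step 0: L[0]=5 → dur=5, Σ=5 | A=load:t0 B=idle [load-only]
step 1: L[1]=7 C[0]=2 → dur=7, Σ=12 | A=compute:t0 B=load:t1 [load-bound]
step 2: L[2]=7 C[1]=9 → dur=9, Σ=21 | A=load:t2 B=compute:t1 [compute-bound]
step 3: L[3]=3 C[2]=8 → dur=8, Σ=29 | A=compute:t2 B=load:t3 [compute-bound]
step 4: L[4]=7 C[3]=8 → dur=8, Σ=37 | A=load:t4 B=compute:t3 [compute-bound]
step 5: L[5]=4 C[4]=6 → dur=6, Σ=43 | A=compute:t4 B=load:t5 [compute-bound]
step 6: L[6]=9 C[5]=9 → dur=9, Σ=52 | A=load:t6 B=compute:t5 [tied]
step 7: C[6]=4 → dur=4, Σ=56 | A=compute:t6 B=idle [compute-only]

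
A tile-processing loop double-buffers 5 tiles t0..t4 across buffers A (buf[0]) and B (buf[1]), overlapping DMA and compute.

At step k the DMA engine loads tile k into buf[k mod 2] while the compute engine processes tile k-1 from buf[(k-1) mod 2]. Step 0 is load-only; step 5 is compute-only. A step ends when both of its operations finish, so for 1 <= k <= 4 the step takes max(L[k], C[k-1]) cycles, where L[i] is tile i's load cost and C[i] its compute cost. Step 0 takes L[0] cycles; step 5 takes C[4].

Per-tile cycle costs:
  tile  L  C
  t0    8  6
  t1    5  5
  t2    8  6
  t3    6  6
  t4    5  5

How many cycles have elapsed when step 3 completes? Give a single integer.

end_cycle[3] = 28

  0. 8=8c; end=8; A:t0 B:-
  1. max(5,6)=6c; end=14; A:t0 B:t1
  2. max(8,5)=8c; end=22; A:t2 B:t1
  3. max(6,6)=6c; end=28; A:t2 B:t3
  4. max(5,6)=6c; end=34; A:t4 B:t3
  5. 5=5c; end=39; A:t4 B:t3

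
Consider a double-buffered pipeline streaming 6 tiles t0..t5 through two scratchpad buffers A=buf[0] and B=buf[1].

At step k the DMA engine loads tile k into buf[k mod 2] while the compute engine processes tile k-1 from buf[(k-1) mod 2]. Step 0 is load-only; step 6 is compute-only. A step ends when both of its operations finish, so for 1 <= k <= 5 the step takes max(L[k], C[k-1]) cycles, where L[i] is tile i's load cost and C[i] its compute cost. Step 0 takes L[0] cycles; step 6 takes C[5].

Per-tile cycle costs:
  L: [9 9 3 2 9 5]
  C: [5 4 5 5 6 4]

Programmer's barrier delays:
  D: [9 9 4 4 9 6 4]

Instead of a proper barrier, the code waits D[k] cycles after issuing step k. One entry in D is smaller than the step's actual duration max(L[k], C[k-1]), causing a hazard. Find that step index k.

hazard at step 3

step 0: need L[0]=9 = 9; D[0]=9 ok
step 1: need max(L[1]=9,C[0]=5) = 9; D[1]=9 ok
step 2: need max(L[2]=3,C[1]=4) = 4; D[2]=4 ok
step 3: need max(L[3]=2,C[2]=5) = 5; D[3]=4 SHORT
step 4: need max(L[4]=9,C[3]=5) = 9; D[4]=9 ok
step 5: need max(L[5]=5,C[4]=6) = 6; D[5]=6 ok
step 6: need C[5]=4 = 4; D[6]=4 ok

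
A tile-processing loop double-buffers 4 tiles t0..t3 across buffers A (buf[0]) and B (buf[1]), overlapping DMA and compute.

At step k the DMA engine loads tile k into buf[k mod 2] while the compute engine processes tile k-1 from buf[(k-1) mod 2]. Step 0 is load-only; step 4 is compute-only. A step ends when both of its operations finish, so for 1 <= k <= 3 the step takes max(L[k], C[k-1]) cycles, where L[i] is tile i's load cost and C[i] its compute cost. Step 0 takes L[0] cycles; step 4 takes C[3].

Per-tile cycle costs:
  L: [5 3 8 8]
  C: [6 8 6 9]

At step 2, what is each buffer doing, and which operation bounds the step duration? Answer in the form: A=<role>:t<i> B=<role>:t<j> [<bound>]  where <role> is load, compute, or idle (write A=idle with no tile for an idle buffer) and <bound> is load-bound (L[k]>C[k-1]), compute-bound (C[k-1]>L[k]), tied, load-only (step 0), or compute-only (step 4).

step 0: L[0]=5 → dur=5, Σ=5 | A=load:t0 B=idle [load-only]
step 1: L[1]=3 C[0]=6 → dur=6, Σ=11 | A=compute:t0 B=load:t1 [compute-bound]
step 2: L[2]=8 C[1]=8 → dur=8, Σ=19 | A=load:t2 B=compute:t1 [tied]
step 3: L[3]=8 C[2]=6 → dur=8, Σ=27 | A=compute:t2 B=load:t3 [load-bound]
step 4: C[3]=9 → dur=9, Σ=36 | A=idle B=compute:t3 [compute-only]

step 2: A=load:t2 B=compute:t1 [tied]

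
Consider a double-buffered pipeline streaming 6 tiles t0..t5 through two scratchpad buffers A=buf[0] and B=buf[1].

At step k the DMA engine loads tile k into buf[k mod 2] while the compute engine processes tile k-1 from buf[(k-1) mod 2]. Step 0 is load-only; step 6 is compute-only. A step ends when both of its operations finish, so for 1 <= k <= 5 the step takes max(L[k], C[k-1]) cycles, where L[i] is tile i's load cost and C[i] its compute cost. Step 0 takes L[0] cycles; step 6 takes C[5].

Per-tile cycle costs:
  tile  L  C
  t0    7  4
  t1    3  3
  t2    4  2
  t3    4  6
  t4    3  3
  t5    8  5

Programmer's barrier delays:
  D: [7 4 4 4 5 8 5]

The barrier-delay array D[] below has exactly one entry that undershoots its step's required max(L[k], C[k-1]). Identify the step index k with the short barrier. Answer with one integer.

hazard at step 4

step 0: need L[0]=7 = 7; D[0]=7 ok
step 1: need max(L[1]=3,C[0]=4) = 4; D[1]=4 ok
step 2: need max(L[2]=4,C[1]=3) = 4; D[2]=4 ok
step 3: need max(L[3]=4,C[2]=2) = 4; D[3]=4 ok
step 4: need max(L[4]=3,C[3]=6) = 6; D[4]=5 SHORT
step 5: need max(L[5]=8,C[4]=3) = 8; D[5]=8 ok
step 6: need C[5]=5 = 5; D[6]=5 ok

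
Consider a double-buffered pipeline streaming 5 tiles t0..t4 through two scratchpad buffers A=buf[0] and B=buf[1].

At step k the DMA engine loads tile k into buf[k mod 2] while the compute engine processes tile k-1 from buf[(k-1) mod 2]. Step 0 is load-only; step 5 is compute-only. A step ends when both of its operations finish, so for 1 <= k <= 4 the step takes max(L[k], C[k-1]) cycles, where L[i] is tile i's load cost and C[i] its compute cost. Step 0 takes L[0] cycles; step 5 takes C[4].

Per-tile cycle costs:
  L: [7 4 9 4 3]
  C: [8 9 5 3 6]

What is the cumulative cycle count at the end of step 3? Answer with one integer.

k=0 load=t0/7c comp=- wait=7 total=7
k=1 load=t1/4c comp=t0/8c wait=8 total=15
k=2 load=t2/9c comp=t1/9c wait=9 total=24
k=3 load=t3/4c comp=t2/5c wait=5 total=29
k=4 load=t4/3c comp=t3/3c wait=3 total=32
k=5 load=- comp=t4/6c wait=6 total=38

end_cycle[3] = 29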